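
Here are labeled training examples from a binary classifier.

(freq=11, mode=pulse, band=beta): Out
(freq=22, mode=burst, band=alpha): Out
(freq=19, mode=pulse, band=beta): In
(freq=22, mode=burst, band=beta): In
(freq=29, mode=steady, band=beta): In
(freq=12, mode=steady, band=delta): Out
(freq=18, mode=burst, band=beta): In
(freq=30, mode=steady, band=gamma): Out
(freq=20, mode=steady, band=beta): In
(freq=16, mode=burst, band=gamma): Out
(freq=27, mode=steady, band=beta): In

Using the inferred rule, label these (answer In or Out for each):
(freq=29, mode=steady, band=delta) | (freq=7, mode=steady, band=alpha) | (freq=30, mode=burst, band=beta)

The distinguishing property — band is beta AND freq ≥ 12 — holds for all the 'In' cases and none of the 'Out' cases.
Out: (freq=29, mode=steady, band=delta), since band is delta, freq = 29.
Out: (freq=7, mode=steady, band=alpha), since band is alpha, freq = 7.
In: (freq=30, mode=burst, band=beta), since band is beta, freq = 30.

Out, Out, In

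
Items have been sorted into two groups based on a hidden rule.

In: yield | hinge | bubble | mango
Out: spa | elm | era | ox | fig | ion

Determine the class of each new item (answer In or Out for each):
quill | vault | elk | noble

The pattern is that an item is 'In' exactly when: length ≥ 5.
quill: In (length 5). vault: In (length 5). elk: Out (length 3). noble: In (length 5).

In, In, Out, In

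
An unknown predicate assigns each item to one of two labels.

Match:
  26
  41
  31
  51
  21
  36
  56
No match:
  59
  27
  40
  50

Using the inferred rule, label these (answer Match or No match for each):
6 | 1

Match, Match

Looking at the examples, the only property every 'Match' case has and every 'No match' case lacks is: ≡ 1 (mod 5).
6 — 6 mod 5 = 1, hence Match. 1 — 1 mod 5 = 1, hence Match.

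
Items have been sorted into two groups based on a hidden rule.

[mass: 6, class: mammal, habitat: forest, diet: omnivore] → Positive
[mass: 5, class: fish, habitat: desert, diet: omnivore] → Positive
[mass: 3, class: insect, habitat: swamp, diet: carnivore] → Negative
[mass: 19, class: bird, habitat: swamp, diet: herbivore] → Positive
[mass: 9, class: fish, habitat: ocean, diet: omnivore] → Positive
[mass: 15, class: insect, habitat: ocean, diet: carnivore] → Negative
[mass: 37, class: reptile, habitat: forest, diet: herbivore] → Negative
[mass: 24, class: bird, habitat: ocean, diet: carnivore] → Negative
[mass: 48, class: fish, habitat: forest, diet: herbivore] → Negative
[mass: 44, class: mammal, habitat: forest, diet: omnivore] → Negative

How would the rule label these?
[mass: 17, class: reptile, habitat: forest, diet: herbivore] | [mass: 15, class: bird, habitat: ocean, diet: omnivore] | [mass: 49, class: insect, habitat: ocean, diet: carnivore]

Positive, Positive, Negative

A rule that fits every label: class is not insect AND mass ≤ 19 — true of each 'Positive' example, false of each 'Negative' one.
[mass: 17, class: reptile, habitat: forest, diet: herbivore]: Positive (class is reptile, mass = 17).
[mass: 15, class: bird, habitat: ocean, diet: omnivore]: Positive (class is bird, mass = 15).
[mass: 49, class: insect, habitat: ocean, diet: carnivore]: Negative (class is insect, mass = 49).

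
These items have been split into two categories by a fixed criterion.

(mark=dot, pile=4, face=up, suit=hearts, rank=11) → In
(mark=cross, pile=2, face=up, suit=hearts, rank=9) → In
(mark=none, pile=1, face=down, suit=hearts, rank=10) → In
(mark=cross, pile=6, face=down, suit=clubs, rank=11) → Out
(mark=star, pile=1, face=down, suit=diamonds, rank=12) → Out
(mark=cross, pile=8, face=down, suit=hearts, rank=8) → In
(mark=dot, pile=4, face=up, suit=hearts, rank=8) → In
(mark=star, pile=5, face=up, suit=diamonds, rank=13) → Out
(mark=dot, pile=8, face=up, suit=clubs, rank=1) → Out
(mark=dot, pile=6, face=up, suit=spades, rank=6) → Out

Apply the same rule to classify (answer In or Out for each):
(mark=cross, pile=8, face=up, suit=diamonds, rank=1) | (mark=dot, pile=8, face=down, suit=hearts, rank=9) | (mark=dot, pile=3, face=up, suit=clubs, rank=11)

Out, In, Out

One predicate separates the groups cleanly: suit is hearts.
(mark=cross, pile=8, face=up, suit=diamonds, rank=1): suit is diamonds — does not fit, so Out. (mark=dot, pile=8, face=down, suit=hearts, rank=9): suit is hearts — qualifies, so In. (mark=dot, pile=3, face=up, suit=clubs, rank=11): suit is clubs — does not fit, so Out.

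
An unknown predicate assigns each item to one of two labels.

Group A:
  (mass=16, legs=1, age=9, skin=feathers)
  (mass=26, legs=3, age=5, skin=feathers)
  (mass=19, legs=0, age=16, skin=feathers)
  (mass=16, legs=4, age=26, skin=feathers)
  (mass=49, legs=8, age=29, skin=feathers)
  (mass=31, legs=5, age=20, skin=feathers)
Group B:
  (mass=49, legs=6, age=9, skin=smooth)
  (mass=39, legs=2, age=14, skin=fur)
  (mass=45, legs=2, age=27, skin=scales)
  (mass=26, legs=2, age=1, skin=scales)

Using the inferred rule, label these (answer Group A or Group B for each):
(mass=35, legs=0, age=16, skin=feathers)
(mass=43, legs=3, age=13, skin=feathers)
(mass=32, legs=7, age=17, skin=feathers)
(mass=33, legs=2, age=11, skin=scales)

Group A, Group A, Group A, Group B

The simplest hypothesis consistent with all the labels is: skin is feathers.
(mass=35, legs=0, age=16, skin=feathers): Group A (skin is feathers). (mass=43, legs=3, age=13, skin=feathers): Group A (skin is feathers). (mass=32, legs=7, age=17, skin=feathers): Group A (skin is feathers). (mass=33, legs=2, age=11, skin=scales): Group B (skin is scales).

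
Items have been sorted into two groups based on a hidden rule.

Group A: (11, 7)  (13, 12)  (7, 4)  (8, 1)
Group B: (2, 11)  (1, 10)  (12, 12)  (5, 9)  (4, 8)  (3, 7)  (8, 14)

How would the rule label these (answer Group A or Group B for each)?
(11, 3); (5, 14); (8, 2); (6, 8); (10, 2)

One predicate separates the groups cleanly: first > second.
(11, 3): 11 > 3, has this property → Group A.
(5, 14): 5 < 14, does not satisfy this → Group B.
(8, 2): 8 > 2, has this property → Group A.
(6, 8): 6 < 8, does not satisfy this → Group B.
(10, 2): 10 > 2, has this property → Group A.

Group A, Group B, Group A, Group B, Group A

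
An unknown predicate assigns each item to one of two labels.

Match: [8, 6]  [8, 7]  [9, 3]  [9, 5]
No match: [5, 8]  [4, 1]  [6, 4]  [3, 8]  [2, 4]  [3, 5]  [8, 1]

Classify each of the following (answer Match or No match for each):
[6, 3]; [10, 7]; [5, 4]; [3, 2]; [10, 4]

No match, Match, No match, No match, Match

The classifier is using: first > second AND sum ≥ 11.
[6, 3] — 6 > 3, 6+3 = 9, hence No match. [10, 7] — 10 > 7, 10+7 = 17, hence Match. [5, 4] — 5 > 4, 5+4 = 9, hence No match. [3, 2] — 3 > 2, 3+2 = 5, hence No match. [10, 4] — 10 > 4, 10+4 = 14, hence Match.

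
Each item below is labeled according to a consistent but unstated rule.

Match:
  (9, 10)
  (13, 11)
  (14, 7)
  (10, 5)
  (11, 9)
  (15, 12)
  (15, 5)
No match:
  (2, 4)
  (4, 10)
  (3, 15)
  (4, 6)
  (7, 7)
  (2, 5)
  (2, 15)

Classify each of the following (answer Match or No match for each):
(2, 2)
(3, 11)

The common property of the 'Match' items is: first ≥ 9. No 'No match' item has it.
(2, 2): first 2 — lacks this property, so No match.
(3, 11): first 3 — lacks this property, so No match.

No match, No match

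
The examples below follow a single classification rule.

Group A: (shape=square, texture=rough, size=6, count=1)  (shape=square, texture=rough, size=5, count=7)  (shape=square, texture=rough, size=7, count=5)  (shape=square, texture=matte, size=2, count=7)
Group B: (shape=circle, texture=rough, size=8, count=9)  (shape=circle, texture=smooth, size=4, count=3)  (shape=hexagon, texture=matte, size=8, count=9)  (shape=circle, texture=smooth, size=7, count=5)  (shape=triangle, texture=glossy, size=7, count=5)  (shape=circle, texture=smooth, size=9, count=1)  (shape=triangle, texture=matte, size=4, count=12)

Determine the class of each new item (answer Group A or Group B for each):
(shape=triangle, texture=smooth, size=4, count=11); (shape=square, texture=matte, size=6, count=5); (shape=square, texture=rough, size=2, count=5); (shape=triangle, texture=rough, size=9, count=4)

Group B, Group A, Group A, Group B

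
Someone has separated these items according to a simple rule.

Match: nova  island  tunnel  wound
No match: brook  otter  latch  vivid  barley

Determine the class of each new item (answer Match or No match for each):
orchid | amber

No match, No match

'Match' ⟺ contains 'n'.
orchid: no 'n', fails this test → No match. amber: no 'n', fails this test → No match.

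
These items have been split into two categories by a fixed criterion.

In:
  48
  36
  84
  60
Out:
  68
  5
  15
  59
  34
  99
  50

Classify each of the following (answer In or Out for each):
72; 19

The classifier is using: multiple of 6.
72: 72 = 6·12 — qualifies, so In.
19: 19 = 6·3 + 1 — fails the rule, so Out.

In, Out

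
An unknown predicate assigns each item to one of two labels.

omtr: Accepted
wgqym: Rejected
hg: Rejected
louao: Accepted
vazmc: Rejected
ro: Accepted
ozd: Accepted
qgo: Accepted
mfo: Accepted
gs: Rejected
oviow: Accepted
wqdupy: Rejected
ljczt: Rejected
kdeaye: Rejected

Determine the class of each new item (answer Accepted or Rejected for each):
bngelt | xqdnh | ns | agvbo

Rejected, Rejected, Rejected, Accepted

The rule appears to be: contains 'o'.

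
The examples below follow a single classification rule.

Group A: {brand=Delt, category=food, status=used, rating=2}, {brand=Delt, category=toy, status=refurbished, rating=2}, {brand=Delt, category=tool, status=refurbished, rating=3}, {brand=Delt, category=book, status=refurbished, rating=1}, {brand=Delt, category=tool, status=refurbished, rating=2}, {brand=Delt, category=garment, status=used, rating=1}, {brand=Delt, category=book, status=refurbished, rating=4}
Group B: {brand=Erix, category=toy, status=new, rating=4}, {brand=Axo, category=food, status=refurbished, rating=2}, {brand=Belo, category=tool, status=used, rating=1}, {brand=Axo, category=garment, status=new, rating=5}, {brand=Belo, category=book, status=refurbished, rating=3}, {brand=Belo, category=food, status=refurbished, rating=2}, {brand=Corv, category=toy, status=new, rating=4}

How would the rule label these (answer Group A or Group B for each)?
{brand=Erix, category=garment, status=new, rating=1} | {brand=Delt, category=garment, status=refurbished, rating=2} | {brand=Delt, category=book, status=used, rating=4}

The simplest hypothesis consistent with all the labels is: brand is Delt.
{brand=Erix, category=garment, status=new, rating=1}: brand is Erix, does not pass → Group B.
{brand=Delt, category=garment, status=refurbished, rating=2}: brand is Delt, fits → Group A.
{brand=Delt, category=book, status=used, rating=4}: brand is Delt, fits → Group A.

Group B, Group A, Group A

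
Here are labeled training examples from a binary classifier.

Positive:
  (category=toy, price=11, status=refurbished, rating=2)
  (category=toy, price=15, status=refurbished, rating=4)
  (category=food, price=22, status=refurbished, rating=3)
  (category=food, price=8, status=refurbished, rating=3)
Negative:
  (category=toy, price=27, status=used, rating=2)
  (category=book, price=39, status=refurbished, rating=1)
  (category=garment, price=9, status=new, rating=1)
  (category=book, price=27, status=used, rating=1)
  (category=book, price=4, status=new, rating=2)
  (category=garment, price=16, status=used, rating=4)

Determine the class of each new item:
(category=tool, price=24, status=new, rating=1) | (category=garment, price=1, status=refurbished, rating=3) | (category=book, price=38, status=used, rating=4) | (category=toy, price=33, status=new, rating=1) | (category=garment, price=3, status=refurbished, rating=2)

Negative, Positive, Negative, Negative, Positive

Every 'Positive' example satisfies: status is refurbished AND price ≤ 22. None of the 'Negative' examples do.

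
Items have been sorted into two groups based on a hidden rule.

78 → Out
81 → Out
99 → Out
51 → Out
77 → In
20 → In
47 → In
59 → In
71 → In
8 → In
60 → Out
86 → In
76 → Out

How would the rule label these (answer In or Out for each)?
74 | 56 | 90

In, In, Out

All 'In' examples share one property — ≡ 2 (mod 3) — and every 'Out' example lacks it.
74: 74 mod 3 = 2 — meets the rule, so In.
56: 56 mod 3 = 2 — meets the rule, so In.
90: 90 mod 3 = 0 — fails the rule, so Out.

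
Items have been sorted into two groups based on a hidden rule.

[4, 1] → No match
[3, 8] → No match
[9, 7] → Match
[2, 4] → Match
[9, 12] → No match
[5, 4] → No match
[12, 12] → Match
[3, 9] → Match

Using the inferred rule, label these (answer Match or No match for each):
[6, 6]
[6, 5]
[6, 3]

Match, No match, No match

The pattern is that an item is 'Match' exactly when: sum is even.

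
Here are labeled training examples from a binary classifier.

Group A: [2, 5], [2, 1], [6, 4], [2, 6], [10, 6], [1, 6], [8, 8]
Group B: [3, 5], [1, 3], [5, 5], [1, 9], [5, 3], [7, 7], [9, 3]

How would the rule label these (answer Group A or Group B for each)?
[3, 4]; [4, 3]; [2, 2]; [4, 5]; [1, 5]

Comparing the two groups points to one rule — product is even.
[3, 4] → 3·4 = 12 → Group A. [4, 3] → 4·3 = 12 → Group A. [2, 2] → 2·2 = 4 → Group A. [4, 5] → 4·5 = 20 → Group A. [1, 5] → 1·5 = 5 → Group B.

Group A, Group A, Group A, Group A, Group B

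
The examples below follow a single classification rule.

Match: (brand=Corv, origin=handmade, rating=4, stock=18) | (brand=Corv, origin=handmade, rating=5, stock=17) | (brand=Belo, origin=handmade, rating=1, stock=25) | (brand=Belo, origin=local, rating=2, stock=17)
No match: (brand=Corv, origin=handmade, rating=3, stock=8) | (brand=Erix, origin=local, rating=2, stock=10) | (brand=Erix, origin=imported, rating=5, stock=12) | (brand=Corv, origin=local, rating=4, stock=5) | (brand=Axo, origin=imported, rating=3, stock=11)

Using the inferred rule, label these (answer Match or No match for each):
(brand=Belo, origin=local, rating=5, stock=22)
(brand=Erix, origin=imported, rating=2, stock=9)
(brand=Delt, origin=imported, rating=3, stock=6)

The rule appears to be: stock ≥ 17.

Match, No match, No match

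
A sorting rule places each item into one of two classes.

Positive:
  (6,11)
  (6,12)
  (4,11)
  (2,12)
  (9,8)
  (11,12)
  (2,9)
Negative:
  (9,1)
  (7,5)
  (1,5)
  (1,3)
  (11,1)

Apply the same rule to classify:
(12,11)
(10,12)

'Positive' ⟺ second ≥ 6.
(12,11) — second 11, hence Positive.
(10,12) — second 12, hence Positive.

Positive, Positive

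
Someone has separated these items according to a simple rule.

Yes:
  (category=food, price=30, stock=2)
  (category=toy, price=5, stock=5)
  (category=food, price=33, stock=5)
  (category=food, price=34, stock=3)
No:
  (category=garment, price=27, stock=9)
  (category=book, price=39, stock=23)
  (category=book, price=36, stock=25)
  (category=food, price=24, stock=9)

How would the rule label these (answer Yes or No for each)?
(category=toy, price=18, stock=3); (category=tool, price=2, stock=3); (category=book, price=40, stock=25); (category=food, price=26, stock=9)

Yes, Yes, No, No

The common property of the 'Yes' items is: stock ≤ 5. No 'No' item has it.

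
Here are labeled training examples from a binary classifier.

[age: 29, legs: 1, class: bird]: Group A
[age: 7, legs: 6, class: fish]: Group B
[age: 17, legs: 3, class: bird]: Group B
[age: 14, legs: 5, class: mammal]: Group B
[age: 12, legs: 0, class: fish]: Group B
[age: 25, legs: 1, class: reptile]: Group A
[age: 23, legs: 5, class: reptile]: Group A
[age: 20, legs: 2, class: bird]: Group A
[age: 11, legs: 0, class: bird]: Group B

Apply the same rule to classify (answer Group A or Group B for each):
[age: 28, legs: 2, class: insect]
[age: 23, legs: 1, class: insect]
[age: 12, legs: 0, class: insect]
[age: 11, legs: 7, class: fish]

Group A, Group A, Group B, Group B

The distinguishing property — age ≥ 20 — holds for all the 'Group A' cases and none of the 'Group B' cases.
[age: 28, legs: 2, class: insect]: Group A (age = 28).
[age: 23, legs: 1, class: insect]: Group A (age = 23).
[age: 12, legs: 0, class: insect]: Group B (age = 12).
[age: 11, legs: 7, class: fish]: Group B (age = 11).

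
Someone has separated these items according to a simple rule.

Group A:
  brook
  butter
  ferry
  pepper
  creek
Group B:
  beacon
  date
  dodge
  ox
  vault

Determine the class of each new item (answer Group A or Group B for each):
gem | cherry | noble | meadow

Group B, Group A, Group B, Group B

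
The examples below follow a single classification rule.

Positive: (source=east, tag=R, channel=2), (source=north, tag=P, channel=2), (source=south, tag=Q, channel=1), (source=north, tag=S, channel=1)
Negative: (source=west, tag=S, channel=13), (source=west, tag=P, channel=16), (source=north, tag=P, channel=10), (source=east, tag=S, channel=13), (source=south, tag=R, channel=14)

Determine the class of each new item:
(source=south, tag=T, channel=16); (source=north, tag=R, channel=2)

The pattern is that an item is 'Positive' exactly when: channel ≤ 2.
(source=south, tag=T, channel=16) → channel = 16 → Negative. (source=north, tag=R, channel=2) → channel = 2 → Positive.

Negative, Positive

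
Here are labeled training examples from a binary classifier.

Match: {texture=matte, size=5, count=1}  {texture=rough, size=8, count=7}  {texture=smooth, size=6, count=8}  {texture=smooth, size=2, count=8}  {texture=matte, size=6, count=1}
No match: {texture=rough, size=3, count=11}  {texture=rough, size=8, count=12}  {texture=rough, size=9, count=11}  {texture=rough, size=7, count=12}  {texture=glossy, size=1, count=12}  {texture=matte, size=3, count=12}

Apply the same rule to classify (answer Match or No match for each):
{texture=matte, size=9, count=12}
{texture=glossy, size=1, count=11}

Rule: count ≤ 8. This holds for each 'Match' example and fails for each 'No match' one.
{texture=matte, size=9, count=12} — count = 12, hence No match.
{texture=glossy, size=1, count=11} — count = 11, hence No match.

No match, No match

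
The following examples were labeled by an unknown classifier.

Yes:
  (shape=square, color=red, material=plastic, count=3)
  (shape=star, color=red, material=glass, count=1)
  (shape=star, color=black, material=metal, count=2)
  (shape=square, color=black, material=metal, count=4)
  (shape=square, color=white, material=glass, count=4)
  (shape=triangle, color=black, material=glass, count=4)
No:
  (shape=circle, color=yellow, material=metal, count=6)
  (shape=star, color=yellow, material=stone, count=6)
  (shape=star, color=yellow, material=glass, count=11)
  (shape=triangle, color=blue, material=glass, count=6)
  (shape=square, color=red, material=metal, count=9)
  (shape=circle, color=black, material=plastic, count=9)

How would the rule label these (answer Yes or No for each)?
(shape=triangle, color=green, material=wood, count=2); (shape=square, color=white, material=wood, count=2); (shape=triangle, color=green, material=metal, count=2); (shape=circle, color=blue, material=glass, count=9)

A rule that fits every label: count ≤ 4 — true of each 'Yes' example, false of each 'No' one.

Yes, Yes, Yes, No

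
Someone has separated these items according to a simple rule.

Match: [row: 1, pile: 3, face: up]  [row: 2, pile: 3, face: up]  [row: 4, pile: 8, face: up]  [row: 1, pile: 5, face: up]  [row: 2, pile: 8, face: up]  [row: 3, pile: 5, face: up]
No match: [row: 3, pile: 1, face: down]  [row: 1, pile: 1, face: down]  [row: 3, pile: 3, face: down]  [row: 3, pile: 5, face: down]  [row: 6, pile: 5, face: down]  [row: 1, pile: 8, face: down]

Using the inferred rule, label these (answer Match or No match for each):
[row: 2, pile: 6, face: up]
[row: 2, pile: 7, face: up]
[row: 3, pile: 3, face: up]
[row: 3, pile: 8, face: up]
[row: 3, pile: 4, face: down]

Match, Match, Match, Match, No match

Rule: face is up. This holds for each 'Match' example and fails for each 'No match' one.
[row: 2, pile: 6, face: up]: Match (face is up).
[row: 2, pile: 7, face: up]: Match (face is up).
[row: 3, pile: 3, face: up]: Match (face is up).
[row: 3, pile: 8, face: up]: Match (face is up).
[row: 3, pile: 4, face: down]: No match (face is down).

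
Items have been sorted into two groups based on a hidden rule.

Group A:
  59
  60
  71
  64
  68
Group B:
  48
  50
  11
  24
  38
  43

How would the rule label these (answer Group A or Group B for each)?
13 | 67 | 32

Group B, Group A, Group B

The classifier is using: at least 59.
13: 13 < 59, fails the rule → Group B. 67: 67 ≥ 59, satisfies this → Group A. 32: 32 < 59, fails the rule → Group B.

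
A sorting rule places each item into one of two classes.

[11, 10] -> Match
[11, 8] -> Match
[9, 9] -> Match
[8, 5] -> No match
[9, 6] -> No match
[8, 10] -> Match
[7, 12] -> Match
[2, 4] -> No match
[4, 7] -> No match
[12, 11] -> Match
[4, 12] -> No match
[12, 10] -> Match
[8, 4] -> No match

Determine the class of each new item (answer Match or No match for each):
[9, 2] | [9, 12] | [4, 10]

A rule that fits every label: sum ≥ 18 — true of each 'Match' example, false of each 'No match' one.
[9, 2]: 9+2 = 11, fails the rule → No match.
[9, 12]: 9+12 = 21, meets the rule → Match.
[4, 10]: 4+10 = 14, fails the rule → No match.

No match, Match, No match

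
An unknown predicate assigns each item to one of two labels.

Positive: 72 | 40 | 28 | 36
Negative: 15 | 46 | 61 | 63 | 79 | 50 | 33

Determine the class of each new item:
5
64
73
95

The classifier is using: multiple of 4.
5 — 5 = 4·1 + 1, hence Negative. 64 — 64 = 4·16, hence Positive. 73 — 73 = 4·18 + 1, hence Negative. 95 — 95 = 4·23 + 3, hence Negative.

Negative, Positive, Negative, Negative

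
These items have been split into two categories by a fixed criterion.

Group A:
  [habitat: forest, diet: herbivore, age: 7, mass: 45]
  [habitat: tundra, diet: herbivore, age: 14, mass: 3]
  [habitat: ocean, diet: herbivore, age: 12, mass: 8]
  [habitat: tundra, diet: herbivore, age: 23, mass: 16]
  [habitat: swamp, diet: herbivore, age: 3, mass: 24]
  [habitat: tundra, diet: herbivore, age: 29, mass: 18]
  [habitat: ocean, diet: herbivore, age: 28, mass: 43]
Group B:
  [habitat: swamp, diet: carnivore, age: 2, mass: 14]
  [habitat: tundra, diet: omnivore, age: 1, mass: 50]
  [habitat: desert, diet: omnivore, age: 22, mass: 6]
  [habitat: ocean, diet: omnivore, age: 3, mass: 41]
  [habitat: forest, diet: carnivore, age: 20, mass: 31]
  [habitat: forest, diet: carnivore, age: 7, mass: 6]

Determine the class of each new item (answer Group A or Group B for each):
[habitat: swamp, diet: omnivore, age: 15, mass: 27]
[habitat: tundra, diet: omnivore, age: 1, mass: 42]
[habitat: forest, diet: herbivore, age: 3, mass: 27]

Group B, Group B, Group A

The common property of the 'Group A' items is: diet is herbivore. No 'Group B' item has it.
[habitat: swamp, diet: omnivore, age: 15, mass: 27]: diet is omnivore — lacks this property, so Group B.
[habitat: tundra, diet: omnivore, age: 1, mass: 42]: diet is omnivore — lacks this property, so Group B.
[habitat: forest, diet: herbivore, age: 3, mass: 27]: diet is herbivore — qualifies, so Group A.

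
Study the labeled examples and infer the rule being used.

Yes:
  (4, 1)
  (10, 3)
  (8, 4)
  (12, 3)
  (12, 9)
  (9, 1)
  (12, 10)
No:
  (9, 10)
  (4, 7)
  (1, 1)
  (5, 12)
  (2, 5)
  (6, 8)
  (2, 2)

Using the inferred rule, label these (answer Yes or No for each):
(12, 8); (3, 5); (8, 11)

Yes, No, No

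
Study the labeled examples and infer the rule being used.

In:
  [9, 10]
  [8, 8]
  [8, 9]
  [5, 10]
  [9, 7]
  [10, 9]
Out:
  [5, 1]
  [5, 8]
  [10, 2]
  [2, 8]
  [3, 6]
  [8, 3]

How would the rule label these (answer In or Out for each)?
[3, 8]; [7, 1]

The simplest hypothesis consistent with all the labels is: sum ≥ 15.
[3, 8] → 3+8 = 11 → Out. [7, 1] → 7+1 = 8 → Out.

Out, Out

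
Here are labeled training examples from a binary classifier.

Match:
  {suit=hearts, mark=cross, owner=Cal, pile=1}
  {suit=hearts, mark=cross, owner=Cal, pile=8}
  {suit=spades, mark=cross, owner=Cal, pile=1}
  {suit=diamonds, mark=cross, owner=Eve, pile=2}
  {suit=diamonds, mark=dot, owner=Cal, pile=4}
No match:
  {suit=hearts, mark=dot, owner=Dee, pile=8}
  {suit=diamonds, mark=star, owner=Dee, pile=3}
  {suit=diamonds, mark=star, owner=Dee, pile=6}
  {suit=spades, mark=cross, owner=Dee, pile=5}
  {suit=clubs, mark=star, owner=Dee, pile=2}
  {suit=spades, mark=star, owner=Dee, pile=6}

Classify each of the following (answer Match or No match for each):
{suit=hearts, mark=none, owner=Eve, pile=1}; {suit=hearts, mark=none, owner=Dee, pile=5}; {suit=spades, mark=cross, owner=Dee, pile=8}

Rule: owner is not Dee. This holds for each 'Match' example and fails for each 'No match' one.
{suit=hearts, mark=none, owner=Eve, pile=1}: Match (owner is Eve).
{suit=hearts, mark=none, owner=Dee, pile=5}: No match (owner is Dee).
{suit=spades, mark=cross, owner=Dee, pile=8}: No match (owner is Dee).

Match, No match, No match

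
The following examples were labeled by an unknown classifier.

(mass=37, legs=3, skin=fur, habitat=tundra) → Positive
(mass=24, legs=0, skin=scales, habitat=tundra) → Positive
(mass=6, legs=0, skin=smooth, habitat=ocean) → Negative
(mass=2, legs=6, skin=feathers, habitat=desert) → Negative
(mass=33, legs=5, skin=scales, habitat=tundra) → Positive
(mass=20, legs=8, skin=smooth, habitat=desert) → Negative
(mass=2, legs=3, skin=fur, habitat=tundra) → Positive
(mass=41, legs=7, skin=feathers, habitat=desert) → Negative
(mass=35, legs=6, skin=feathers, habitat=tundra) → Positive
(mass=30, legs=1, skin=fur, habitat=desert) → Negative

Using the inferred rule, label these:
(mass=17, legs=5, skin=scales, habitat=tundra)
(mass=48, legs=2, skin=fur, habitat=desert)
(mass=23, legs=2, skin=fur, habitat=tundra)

Rule: habitat is tundra. This holds for each 'Positive' example and fails for each 'Negative' one.

Positive, Negative, Positive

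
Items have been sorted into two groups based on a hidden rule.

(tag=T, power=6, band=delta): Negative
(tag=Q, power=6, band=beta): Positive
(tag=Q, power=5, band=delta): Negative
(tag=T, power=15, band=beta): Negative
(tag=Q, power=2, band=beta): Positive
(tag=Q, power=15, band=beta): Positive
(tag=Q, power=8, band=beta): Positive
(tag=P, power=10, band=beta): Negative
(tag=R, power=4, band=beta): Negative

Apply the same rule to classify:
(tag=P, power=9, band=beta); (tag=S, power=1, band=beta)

All 'Positive' examples share one property — tag is Q AND band is beta — and every 'Negative' example lacks it.
(tag=P, power=9, band=beta): tag is P, band is beta — lacks this property, so Negative.
(tag=S, power=1, band=beta): tag is S, band is beta — lacks this property, so Negative.

Negative, Negative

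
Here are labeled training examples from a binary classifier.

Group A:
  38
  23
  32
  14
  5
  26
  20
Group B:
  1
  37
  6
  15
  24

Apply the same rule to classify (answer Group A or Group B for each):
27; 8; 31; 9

Group B, Group A, Group B, Group B

The rule appears to be: ≡ 2 (mod 3).
27: 27 mod 3 = 0 — doesn't qualify, so Group B.
8: 8 mod 3 = 2 — passes, so Group A.
31: 31 mod 3 = 1 — doesn't qualify, so Group B.
9: 9 mod 3 = 0 — doesn't qualify, so Group B.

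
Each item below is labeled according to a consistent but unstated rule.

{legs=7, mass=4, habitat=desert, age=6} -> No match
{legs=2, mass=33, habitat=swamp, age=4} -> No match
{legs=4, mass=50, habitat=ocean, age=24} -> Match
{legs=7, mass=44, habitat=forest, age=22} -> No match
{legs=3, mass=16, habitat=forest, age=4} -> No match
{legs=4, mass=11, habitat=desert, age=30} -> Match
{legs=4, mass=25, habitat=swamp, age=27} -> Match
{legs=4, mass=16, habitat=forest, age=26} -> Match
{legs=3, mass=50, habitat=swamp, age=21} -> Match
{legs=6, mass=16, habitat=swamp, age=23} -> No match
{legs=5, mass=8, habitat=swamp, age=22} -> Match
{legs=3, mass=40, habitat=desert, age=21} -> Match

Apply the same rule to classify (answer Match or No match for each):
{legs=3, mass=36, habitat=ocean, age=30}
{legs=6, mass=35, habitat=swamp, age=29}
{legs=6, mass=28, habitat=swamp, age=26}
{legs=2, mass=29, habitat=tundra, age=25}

Match, No match, No match, Match

The pattern is that an item is 'Match' exactly when: age ≥ 6 AND legs ≤ 5.
{legs=3, mass=36, habitat=ocean, age=30}: Match (age = 30, legs = 3). {legs=6, mass=35, habitat=swamp, age=29}: No match (age = 29, legs = 6). {legs=6, mass=28, habitat=swamp, age=26}: No match (age = 26, legs = 6). {legs=2, mass=29, habitat=tundra, age=25}: Match (age = 25, legs = 2).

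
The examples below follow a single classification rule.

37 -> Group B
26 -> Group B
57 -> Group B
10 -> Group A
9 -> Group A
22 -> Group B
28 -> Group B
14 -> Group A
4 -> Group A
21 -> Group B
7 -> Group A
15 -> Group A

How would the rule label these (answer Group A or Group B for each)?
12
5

Group A, Group A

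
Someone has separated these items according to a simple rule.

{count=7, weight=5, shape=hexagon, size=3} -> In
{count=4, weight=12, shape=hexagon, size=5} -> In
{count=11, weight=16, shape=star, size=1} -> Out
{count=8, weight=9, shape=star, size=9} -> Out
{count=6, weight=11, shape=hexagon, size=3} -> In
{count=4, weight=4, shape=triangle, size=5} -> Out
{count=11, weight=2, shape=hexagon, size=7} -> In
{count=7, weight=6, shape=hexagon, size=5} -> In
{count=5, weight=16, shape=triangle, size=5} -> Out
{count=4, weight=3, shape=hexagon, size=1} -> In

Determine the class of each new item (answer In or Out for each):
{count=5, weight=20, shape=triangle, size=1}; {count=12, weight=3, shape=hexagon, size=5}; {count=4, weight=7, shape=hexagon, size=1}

Rule: shape is hexagon. This holds for each 'In' example and fails for each 'Out' one.
{count=5, weight=20, shape=triangle, size=1} — shape is triangle, hence Out.
{count=12, weight=3, shape=hexagon, size=5} — shape is hexagon, hence In.
{count=4, weight=7, shape=hexagon, size=1} — shape is hexagon, hence In.

Out, In, In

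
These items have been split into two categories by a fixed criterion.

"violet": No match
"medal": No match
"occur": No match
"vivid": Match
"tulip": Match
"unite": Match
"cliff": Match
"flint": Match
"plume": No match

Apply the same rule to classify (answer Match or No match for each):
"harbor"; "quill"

No match, Match

The simplest hypothesis consistent with all the labels is: odd length AND contains 'i'.
"harbor": length 6, no 'i' — does not fit, so No match. "quill": length 5, has 'i' — checks out, so Match.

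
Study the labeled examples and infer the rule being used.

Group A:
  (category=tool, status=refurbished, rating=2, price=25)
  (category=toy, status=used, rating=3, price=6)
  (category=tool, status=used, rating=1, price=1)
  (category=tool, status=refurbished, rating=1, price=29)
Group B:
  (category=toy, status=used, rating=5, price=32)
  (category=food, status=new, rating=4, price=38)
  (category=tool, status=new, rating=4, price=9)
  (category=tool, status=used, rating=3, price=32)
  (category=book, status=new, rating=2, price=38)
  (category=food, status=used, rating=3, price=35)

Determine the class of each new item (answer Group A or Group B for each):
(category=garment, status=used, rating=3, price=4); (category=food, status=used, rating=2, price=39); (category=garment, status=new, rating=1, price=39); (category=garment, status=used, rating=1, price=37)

All 'Group A' examples share one property — rating ≤ 3 AND price ≤ 29 — and every 'Group B' example lacks it.
Group A: (category=garment, status=used, rating=3, price=4), since rating = 3, price = 4.
Group B: (category=food, status=used, rating=2, price=39), since rating = 2, price = 39.
Group B: (category=garment, status=new, rating=1, price=39), since rating = 1, price = 39.
Group B: (category=garment, status=used, rating=1, price=37), since rating = 1, price = 37.

Group A, Group B, Group B, Group B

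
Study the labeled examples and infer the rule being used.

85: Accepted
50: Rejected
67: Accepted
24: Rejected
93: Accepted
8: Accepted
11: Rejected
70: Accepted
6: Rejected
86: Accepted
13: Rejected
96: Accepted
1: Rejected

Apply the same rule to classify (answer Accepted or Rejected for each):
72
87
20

Accepted, Accepted, Rejected

The common property of the 'Accepted' items is: digit sum ≥ 7. No 'Rejected' item has it.
72 — digit sum 7+2 = 9, hence Accepted. 87 — digit sum 8+7 = 15, hence Accepted. 20 — digit sum 2+0 = 2, hence Rejected.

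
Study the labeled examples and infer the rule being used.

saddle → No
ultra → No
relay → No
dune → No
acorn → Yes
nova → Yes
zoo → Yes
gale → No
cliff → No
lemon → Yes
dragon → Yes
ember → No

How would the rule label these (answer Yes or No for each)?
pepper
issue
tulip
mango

All 'Yes' examples share one property — contains 'o' — and every 'No' example lacks it.
pepper: no 'o' — does not pass, so No.
issue: no 'o' — does not pass, so No.
tulip: no 'o' — does not pass, so No.
mango: has 'o' — has this property, so Yes.

No, No, No, Yes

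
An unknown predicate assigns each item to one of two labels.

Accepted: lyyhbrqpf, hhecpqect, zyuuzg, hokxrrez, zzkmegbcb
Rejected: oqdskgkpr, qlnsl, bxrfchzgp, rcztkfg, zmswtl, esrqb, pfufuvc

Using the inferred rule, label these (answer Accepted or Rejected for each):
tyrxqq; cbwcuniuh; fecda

Accepted, Rejected, Rejected

Looking at the examples, the only property every 'Accepted' case has and every 'Rejected' case lacks is: has a double letter.
tyrxqq → 'qq' doubled → Accepted. cbwcuniuh → no doubled letter → Rejected. fecda → no doubled letter → Rejected.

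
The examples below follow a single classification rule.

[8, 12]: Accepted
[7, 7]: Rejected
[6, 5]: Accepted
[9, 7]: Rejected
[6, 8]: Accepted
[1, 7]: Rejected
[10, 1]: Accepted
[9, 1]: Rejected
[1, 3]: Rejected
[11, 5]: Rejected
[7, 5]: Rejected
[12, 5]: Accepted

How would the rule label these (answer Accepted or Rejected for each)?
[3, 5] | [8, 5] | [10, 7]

Every 'Accepted' example satisfies: first is even. None of the 'Rejected' examples do.
[3, 5] — first 3, hence Rejected. [8, 5] — first 8, hence Accepted. [10, 7] — first 10, hence Accepted.

Rejected, Accepted, Accepted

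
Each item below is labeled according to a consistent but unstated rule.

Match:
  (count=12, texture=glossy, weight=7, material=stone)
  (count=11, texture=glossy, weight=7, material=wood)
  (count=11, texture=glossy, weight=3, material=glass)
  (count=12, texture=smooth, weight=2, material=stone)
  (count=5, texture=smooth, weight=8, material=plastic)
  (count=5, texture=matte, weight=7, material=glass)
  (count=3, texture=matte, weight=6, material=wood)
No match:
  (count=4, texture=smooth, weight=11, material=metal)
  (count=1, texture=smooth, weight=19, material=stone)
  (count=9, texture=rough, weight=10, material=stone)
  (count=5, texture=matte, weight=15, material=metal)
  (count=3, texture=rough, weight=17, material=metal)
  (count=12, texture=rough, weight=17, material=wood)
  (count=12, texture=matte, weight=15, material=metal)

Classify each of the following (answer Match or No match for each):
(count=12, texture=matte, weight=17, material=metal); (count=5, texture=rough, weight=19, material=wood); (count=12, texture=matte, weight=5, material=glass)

No match, No match, Match

Rule: weight ≤ 8. This holds for each 'Match' example and fails for each 'No match' one.
(count=12, texture=matte, weight=17, material=metal) — weight = 17, hence No match.
(count=5, texture=rough, weight=19, material=wood) — weight = 19, hence No match.
(count=12, texture=matte, weight=5, material=glass) — weight = 5, hence Match.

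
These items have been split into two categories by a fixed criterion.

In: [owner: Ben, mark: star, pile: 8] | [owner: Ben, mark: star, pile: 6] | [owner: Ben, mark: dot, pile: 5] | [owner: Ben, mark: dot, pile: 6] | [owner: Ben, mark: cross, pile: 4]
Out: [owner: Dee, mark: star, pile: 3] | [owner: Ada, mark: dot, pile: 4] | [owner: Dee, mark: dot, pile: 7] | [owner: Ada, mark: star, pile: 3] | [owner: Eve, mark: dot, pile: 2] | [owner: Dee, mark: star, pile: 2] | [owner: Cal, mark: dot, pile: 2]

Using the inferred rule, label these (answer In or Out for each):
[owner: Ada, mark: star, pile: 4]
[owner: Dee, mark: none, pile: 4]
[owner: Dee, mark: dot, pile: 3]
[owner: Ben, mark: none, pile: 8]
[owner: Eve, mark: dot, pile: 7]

Checking candidate rules against both groups, what survives is: owner is Ben.
[owner: Ada, mark: star, pile: 4]: Out (owner is Ada). [owner: Dee, mark: none, pile: 4]: Out (owner is Dee). [owner: Dee, mark: dot, pile: 3]: Out (owner is Dee). [owner: Ben, mark: none, pile: 8]: In (owner is Ben). [owner: Eve, mark: dot, pile: 7]: Out (owner is Eve).

Out, Out, Out, In, Out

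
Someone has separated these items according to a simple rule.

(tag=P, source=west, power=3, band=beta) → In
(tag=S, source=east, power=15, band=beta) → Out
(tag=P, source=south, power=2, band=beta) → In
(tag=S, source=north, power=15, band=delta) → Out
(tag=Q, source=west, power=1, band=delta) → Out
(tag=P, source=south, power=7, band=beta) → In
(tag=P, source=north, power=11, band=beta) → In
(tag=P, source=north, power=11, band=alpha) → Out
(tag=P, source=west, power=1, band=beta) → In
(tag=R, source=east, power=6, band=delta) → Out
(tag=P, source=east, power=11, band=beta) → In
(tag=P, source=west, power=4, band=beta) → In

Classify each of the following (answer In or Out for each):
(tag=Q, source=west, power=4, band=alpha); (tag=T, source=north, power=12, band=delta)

Out, Out

Every 'In' example satisfies: band is beta AND tag is P. None of the 'Out' examples do.
(tag=Q, source=west, power=4, band=alpha): Out (band is alpha, tag is Q).
(tag=T, source=north, power=12, band=delta): Out (band is delta, tag is T).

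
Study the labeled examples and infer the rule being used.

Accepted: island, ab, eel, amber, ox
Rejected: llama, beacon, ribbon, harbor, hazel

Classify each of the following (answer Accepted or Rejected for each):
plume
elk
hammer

The pattern is that an item is 'Accepted' exactly when: starts with a vowel.
Rejected: plume, since starts with 'p'. Accepted: elk, since starts with 'e'. Rejected: hammer, since starts with 'h'.

Rejected, Accepted, Rejected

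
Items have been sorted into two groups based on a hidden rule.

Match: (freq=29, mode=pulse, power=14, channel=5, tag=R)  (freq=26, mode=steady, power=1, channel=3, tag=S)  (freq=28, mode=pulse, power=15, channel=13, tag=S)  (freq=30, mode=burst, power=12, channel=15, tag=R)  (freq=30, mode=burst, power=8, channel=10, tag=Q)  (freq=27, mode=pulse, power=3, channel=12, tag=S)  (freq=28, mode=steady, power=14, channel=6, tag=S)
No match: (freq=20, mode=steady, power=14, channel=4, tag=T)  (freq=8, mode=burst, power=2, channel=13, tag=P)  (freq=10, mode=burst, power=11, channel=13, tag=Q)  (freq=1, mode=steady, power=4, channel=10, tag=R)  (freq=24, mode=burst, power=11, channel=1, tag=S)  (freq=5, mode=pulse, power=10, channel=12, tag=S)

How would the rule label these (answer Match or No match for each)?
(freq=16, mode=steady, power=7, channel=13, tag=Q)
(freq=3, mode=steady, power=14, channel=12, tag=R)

No match, No match

The common property of the 'Match' items is: freq ≥ 26. No 'No match' item has it.
No match: (freq=16, mode=steady, power=7, channel=13, tag=Q), since freq = 16.
No match: (freq=3, mode=steady, power=14, channel=12, tag=R), since freq = 3.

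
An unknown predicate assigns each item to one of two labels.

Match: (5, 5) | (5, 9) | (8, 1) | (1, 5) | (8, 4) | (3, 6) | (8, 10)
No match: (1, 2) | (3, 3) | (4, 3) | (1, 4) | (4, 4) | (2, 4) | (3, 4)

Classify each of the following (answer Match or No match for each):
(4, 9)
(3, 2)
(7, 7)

Match, No match, Match

All 'Match' examples share one property — max ≥ 5 — and every 'No match' example lacks it.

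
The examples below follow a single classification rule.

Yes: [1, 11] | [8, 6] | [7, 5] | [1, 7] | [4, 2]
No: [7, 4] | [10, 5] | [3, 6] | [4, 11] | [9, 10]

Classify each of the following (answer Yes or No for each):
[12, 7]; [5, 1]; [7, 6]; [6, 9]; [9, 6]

No, Yes, No, No, No

One predicate separates the groups cleanly: sum is even.
[12, 7]: No (12+7 = 19). [5, 1]: Yes (5+1 = 6). [7, 6]: No (7+6 = 13). [6, 9]: No (6+9 = 15). [9, 6]: No (9+6 = 15).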